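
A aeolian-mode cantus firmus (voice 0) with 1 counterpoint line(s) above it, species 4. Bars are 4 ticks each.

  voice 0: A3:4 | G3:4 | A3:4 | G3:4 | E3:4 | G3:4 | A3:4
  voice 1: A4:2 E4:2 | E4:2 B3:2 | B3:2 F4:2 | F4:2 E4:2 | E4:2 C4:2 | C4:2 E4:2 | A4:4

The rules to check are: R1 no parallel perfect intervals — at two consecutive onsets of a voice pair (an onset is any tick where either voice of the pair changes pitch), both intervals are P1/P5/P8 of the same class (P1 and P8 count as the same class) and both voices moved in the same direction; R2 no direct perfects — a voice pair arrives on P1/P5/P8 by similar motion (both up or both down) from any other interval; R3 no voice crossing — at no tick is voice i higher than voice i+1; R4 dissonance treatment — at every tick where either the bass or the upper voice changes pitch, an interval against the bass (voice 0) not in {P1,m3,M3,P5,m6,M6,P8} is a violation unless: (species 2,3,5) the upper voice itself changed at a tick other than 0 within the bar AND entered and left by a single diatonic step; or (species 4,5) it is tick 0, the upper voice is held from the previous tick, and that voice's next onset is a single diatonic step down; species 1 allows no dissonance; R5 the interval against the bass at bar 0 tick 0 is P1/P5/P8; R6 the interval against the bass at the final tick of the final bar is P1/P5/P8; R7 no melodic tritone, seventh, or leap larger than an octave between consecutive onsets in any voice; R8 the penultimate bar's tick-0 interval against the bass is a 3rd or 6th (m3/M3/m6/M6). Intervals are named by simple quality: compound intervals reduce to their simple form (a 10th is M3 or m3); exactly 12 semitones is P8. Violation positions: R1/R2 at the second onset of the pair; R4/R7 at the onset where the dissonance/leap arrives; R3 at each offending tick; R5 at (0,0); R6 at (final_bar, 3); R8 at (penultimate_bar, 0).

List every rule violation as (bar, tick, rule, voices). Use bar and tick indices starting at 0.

bar 0: v0=A3 v1=A4 downbeat P8
bar 1: v0=G3 v1=E4 downbeat M6
bar 2: v0=A3 v1=B3 downbeat M2
bar 3: v0=G3 v1=F4 downbeat m7
bar 4: v0=E3 v1=E4 downbeat P8
bar 5: v0=G3 v1=C4 downbeat P4
bar 6: v0=A3 v1=A4 downbeat P8
  -> R4 @ bar 2 tick 0 v(0, 1): A3/B3 M2 untreated
  -> R7 @ bar 2 tick 2 v(1,): B3->F4 leap 6st
  -> R4 @ bar 5 tick 0 v(0, 1): G3/C4 P4 untreated
  -> R8 @ bar 5 tick 0 v(0, 1): penult P4 not 3rd/6th
  -> R2 @ bar 6 tick 0 v(0, 1): G3/E4 M6 -> A3/A4 P8 similar

(2, 0, R4, (0, 1))
(2, 2, R7, (1,))
(5, 0, R4, (0, 1))
(5, 0, R8, (0, 1))
(6, 0, R2, (0, 1))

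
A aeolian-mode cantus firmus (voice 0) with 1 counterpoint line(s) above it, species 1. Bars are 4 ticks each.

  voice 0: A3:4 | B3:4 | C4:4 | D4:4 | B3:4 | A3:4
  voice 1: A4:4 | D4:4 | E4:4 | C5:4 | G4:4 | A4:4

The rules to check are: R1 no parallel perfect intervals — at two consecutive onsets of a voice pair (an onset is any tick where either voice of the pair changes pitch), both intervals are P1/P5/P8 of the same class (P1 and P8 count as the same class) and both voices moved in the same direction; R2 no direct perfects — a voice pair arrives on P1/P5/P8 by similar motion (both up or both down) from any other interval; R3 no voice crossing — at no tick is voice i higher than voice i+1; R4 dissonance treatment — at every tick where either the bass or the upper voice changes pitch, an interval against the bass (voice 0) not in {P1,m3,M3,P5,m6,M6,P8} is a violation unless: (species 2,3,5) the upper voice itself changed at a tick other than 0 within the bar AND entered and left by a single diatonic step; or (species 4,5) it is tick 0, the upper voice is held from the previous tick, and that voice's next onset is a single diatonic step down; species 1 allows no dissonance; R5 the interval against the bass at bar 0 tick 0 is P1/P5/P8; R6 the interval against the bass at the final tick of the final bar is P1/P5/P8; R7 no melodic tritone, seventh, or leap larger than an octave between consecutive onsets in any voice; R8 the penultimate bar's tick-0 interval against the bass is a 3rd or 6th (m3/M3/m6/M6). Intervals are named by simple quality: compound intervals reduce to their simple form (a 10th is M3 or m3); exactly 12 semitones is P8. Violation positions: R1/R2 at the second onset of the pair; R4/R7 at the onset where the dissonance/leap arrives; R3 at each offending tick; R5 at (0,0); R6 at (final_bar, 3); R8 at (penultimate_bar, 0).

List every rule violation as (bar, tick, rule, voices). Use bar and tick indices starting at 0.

(3, 0, R4, (0, 1))

bar 0: v0=A3 v1=A4 downbeat P8
bar 1: v0=B3 v1=D4 downbeat m3
bar 2: v0=C4 v1=E4 downbeat M3
bar 3: v0=D4 v1=C5 downbeat m7
bar 4: v0=B3 v1=G4 downbeat m6
bar 5: v0=A3 v1=A4 downbeat P8
  -> R4 @ bar 3 tick 0 v(0, 1): D4/C5 m7 untreated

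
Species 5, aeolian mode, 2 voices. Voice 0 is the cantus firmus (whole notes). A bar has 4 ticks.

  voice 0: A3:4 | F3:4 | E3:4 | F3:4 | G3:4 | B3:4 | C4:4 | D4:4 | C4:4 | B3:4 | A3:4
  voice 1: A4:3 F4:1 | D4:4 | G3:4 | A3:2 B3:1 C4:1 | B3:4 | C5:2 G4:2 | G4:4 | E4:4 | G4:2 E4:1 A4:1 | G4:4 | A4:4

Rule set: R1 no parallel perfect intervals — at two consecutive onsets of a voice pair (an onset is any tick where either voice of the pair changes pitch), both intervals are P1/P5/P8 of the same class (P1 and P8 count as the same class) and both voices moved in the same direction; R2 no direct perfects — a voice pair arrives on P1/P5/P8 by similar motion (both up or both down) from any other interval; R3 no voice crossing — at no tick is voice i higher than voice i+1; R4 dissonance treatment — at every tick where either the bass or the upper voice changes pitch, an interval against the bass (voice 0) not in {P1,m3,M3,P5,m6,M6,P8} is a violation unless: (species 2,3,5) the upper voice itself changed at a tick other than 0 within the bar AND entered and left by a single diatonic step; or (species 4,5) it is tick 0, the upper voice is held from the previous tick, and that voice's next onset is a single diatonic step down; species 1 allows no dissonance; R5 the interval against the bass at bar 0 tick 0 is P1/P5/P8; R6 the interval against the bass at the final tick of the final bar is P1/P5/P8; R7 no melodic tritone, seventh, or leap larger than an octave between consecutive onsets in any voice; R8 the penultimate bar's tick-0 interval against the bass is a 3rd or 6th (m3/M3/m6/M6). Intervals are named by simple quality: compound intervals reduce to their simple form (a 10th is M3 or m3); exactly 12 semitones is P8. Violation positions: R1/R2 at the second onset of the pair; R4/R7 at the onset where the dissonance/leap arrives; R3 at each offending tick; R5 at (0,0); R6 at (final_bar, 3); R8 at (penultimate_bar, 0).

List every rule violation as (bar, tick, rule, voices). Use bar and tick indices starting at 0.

bar 0: v0=A3 v1=A4 downbeat P8
bar 1: v0=F3 v1=D4 downbeat M6
bar 2: v0=E3 v1=G3 downbeat m3
bar 3: v0=F3 v1=A3 downbeat M3
bar 4: v0=G3 v1=B3 downbeat M3
bar 5: v0=B3 v1=C5 downbeat m2
bar 6: v0=C4 v1=G4 downbeat P5
bar 7: v0=D4 v1=E4 downbeat M2
bar 8: v0=C4 v1=G4 downbeat P5
bar 9: v0=B3 v1=G4 downbeat m6
bar 10: v0=A3 v1=A4 downbeat P8
  -> R4 @ bar 5 tick 0 v(0, 1): B3/C5 m2 untreated
  -> R7 @ bar 5 tick 0 v(1,): B3->C5 leap 13st
  -> R4 @ bar 7 tick 0 v(0, 1): D4/E4 M2 untreated

(5, 0, R4, (0, 1))
(5, 0, R7, (1,))
(7, 0, R4, (0, 1))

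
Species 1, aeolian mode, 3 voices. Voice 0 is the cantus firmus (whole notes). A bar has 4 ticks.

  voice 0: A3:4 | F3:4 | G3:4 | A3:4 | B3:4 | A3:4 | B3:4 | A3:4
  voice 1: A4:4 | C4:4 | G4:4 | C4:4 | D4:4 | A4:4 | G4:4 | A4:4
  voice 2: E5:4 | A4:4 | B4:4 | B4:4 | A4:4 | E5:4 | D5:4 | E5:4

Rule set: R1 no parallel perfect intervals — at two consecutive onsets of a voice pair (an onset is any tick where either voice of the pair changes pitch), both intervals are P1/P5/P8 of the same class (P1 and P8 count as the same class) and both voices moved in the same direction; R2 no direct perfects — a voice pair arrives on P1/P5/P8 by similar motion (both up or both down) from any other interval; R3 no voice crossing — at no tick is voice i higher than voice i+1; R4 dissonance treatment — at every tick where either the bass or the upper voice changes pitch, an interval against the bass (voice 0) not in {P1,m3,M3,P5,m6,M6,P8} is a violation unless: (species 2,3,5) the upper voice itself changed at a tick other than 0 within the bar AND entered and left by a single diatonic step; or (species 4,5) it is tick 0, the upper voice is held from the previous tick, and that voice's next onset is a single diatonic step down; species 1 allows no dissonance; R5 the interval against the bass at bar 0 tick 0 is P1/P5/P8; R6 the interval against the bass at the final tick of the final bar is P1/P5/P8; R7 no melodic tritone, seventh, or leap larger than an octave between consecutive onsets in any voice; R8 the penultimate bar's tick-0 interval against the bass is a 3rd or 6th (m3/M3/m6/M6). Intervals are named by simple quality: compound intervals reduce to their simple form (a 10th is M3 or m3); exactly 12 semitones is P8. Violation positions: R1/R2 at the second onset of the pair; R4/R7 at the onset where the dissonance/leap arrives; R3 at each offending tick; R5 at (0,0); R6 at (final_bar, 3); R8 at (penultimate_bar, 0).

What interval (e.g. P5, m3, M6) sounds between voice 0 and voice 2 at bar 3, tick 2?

voice 0=A3 voice 2=B4 -> M2

M2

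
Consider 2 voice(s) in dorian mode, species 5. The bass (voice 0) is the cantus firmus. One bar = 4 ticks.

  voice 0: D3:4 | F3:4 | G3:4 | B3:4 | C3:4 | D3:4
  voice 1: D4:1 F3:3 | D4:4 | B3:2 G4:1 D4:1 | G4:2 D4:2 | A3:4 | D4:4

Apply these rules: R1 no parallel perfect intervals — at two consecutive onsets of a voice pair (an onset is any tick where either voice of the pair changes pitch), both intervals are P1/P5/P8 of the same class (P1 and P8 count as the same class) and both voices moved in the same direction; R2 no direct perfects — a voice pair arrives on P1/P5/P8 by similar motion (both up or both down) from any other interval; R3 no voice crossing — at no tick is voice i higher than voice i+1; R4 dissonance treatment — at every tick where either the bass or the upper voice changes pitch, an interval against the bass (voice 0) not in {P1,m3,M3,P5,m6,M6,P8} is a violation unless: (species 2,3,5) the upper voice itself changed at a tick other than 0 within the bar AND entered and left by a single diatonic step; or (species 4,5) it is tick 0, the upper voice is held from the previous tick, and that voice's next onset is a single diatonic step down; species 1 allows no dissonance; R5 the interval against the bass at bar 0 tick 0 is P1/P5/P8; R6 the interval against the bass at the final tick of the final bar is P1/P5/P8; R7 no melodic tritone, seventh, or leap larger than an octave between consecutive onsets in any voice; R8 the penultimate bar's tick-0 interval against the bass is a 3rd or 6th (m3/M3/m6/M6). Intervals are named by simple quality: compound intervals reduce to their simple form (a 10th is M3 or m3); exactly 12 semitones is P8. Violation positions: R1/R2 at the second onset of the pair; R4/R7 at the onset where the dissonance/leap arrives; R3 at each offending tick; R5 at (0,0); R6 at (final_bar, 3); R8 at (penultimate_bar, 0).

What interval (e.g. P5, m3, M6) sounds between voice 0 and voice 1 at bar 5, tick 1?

P8

voice 0=D3 voice 1=D4 -> P8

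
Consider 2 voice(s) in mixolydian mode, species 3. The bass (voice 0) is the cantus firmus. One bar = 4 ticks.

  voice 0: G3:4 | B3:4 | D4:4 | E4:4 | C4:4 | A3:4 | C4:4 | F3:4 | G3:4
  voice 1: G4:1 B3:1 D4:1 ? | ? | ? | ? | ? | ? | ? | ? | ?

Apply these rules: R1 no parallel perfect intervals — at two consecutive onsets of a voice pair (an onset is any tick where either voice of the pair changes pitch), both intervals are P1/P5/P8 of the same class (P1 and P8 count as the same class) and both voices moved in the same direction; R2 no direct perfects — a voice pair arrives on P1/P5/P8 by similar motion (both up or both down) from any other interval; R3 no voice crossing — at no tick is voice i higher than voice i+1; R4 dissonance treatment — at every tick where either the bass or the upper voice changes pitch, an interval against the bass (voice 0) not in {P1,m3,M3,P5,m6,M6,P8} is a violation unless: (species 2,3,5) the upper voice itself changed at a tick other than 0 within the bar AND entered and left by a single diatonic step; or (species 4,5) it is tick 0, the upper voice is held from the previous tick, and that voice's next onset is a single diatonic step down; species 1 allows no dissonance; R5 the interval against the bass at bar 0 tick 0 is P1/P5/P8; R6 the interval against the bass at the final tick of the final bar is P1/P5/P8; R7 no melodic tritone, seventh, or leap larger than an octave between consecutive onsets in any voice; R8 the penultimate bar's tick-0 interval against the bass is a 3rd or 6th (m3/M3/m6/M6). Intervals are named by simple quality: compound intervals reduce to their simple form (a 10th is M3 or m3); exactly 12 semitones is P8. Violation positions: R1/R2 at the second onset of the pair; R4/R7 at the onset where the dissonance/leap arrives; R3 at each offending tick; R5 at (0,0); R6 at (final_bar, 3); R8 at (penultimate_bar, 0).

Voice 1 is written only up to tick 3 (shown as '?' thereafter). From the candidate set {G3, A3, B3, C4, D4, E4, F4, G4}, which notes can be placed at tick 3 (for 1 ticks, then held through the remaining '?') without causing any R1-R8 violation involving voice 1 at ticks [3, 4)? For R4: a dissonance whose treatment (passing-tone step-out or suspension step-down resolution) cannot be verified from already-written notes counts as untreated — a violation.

G3: legal
A3: violates R4
B3: legal
C4: violates R4
D4: legal
E4: legal
F4: violates R4
G4: legal

{B3, D4, E4, G3, G4}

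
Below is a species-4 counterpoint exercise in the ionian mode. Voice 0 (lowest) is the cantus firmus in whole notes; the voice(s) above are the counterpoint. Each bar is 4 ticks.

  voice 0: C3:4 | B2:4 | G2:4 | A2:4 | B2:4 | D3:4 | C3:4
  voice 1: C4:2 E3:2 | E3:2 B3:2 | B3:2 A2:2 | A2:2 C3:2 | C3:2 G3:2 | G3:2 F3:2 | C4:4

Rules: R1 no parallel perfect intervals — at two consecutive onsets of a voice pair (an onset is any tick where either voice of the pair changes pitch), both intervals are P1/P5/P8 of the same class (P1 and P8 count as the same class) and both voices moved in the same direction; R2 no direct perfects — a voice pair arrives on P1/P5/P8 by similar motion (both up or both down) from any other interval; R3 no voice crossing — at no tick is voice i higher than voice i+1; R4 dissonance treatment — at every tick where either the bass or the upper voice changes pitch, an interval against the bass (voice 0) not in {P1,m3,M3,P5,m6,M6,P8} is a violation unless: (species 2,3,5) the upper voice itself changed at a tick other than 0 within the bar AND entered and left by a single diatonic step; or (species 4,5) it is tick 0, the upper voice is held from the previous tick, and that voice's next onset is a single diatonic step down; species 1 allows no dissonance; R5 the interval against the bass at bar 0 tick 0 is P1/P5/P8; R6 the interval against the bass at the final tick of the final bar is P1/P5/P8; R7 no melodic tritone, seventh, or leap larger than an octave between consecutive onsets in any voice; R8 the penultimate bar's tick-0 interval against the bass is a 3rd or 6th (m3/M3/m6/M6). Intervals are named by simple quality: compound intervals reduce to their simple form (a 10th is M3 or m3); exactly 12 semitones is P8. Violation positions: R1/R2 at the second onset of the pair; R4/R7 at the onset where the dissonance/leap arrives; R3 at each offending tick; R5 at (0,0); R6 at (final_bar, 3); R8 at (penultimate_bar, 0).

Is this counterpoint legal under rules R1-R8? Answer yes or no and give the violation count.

No (5 violations)

bar 0: v0=C3 v1=C4 (P8)
bar 1: v0=B2 v1=E3 (P4)
bar 2: v0=G2 v1=B3 (M3)
bar 3: v0=A2 v1=A2 (P1)
bar 4: v0=B2 v1=C3 (m2)
bar 5: v0=D3 v1=G3 (P4)
bar 6: v0=C3 v1=C4 (P8)
  R4 @ bar1.0: B2/E3 P4 untreated
  R4 @ bar2.2: G2/A2 M2 untreated
  R7 @ bar2.2: B3->A2 leap 14st
  R4 @ bar4.0: B2/C3 m2 untreated
  R8 @ bar5.0: penult P4 not 3rd/6th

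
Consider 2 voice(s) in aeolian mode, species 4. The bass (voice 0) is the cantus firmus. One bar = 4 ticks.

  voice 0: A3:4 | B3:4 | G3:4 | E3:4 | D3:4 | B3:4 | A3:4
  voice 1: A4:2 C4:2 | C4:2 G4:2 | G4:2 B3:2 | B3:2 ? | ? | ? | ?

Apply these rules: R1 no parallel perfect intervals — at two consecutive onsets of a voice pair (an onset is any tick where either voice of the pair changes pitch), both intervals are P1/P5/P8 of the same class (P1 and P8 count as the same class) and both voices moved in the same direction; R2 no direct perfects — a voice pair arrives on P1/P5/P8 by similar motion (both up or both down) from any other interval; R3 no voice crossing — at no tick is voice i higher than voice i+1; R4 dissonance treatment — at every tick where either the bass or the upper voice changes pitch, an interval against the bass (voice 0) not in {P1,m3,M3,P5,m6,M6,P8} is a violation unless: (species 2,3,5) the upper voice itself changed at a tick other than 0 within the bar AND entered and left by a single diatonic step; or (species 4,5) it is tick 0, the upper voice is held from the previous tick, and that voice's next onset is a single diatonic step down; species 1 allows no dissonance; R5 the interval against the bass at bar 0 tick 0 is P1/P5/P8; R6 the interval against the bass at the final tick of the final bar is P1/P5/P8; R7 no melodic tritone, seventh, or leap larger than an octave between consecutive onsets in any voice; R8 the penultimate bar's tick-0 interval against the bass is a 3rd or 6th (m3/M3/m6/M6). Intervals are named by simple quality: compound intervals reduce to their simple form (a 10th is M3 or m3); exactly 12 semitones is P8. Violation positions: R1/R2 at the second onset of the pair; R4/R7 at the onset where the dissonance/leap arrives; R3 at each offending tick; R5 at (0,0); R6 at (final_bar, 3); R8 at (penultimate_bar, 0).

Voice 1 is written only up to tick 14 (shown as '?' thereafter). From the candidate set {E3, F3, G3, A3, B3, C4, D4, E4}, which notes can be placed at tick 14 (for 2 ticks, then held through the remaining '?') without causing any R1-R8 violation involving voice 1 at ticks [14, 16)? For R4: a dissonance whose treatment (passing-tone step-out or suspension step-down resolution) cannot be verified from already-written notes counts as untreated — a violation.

E3: legal
F3: violates R4,R7
G3: legal
A3: violates R4
B3: legal
C4: legal
D4: violates R4
E4: legal

{B3, C4, E3, E4, G3}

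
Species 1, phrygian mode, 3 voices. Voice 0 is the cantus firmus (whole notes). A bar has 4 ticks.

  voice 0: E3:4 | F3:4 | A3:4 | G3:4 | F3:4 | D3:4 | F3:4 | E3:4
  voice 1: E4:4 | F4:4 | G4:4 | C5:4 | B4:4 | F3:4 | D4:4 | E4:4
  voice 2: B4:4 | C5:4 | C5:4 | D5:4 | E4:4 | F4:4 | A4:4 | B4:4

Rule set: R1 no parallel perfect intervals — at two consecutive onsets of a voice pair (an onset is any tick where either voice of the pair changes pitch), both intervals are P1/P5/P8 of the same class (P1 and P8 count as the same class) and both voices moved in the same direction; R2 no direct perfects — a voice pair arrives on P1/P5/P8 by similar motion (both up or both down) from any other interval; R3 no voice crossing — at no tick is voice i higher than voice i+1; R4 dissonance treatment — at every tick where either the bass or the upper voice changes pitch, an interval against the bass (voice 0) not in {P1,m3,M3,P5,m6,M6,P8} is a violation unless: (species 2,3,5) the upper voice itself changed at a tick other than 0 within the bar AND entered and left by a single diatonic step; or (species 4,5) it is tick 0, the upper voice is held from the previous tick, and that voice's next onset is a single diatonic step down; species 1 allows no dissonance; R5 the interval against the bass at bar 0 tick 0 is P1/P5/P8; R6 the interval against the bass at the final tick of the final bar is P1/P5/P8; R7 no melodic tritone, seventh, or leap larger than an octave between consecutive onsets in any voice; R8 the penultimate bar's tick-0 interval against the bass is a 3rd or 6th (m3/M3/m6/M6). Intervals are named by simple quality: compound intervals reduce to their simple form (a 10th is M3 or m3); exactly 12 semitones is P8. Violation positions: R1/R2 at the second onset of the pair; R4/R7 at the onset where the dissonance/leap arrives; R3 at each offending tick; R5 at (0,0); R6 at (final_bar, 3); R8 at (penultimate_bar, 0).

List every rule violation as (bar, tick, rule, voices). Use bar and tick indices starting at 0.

bar 0: v0=E3 v1=E4 v2=B4 downbeat P5
bar 1: v0=F3 v1=F4 v2=C5 downbeat P5
bar 2: v0=A3 v1=G4 v2=C5 downbeat m3
bar 3: v0=G3 v1=C5 v2=D5 downbeat P5
bar 4: v0=F3 v1=B4 v2=E4 downbeat M7
bar 5: v0=D3 v1=F3 v2=F4 downbeat m3
bar 6: v0=F3 v1=D4 v2=A4 downbeat M3
bar 7: v0=E3 v1=E4 v2=B4 downbeat P5
  -> R1 @ bar 1 tick 0 v(0, 1): E3/E4 P8 -> F3/F4 P8 similar
  -> R1 @ bar 1 tick 0 v(0, 2): E3/B4 P5 -> F3/C5 P5 similar
  -> R1 @ bar 1 tick 0 v(1, 2): E4/B4 P5 -> F4/C5 P5 similar
  -> R4 @ bar 2 tick 0 v(0, 1): A3/G4 m7 untreated
  -> R4 @ bar 3 tick 0 v(0, 1): G3/C5 P4 untreated
  -> R2 @ bar 4 tick 0 v(1, 2): C5/D5 M2 -> B4/E4 P5 similar
  -> R3 @ bar 4 tick 0 v(1, 2): B4 above E4
  -> R4 @ bar 4 tick 0 v(0, 1): F3/B4 TT untreated
  -> R4 @ bar 4 tick 0 v(0, 2): F3/E4 M7 untreated
  -> R7 @ bar 4 tick 0 v(2,): D5->E4 leap 10st
  -> R3 @ bar 4 tick 1 v(1, 2): B4 above E4
  -> R3 @ bar 4 tick 2 v(1, 2): B4 above E4
  -> R3 @ bar 4 tick 3 v(1, 2): B4 above E4
  -> R7 @ bar 5 tick 0 v(1,): B4->F3 leap 18st
  -> R2 @ bar 6 tick 0 v(1, 2): F3/F4 P8 -> D4/A4 P5 similar
  -> R1 @ bar 7 tick 0 v(1, 2): D4/A4 P5 -> E4/B4 P5 similar

(1, 0, R1, (0, 1))
(1, 0, R1, (0, 2))
(1, 0, R1, (1, 2))
(2, 0, R4, (0, 1))
(3, 0, R4, (0, 1))
(4, 0, R2, (1, 2))
(4, 0, R3, (1, 2))
(4, 0, R4, (0, 1))
(4, 0, R4, (0, 2))
(4, 0, R7, (2,))
(4, 1, R3, (1, 2))
(4, 2, R3, (1, 2))
(4, 3, R3, (1, 2))
(5, 0, R7, (1,))
(6, 0, R2, (1, 2))
(7, 0, R1, (1, 2))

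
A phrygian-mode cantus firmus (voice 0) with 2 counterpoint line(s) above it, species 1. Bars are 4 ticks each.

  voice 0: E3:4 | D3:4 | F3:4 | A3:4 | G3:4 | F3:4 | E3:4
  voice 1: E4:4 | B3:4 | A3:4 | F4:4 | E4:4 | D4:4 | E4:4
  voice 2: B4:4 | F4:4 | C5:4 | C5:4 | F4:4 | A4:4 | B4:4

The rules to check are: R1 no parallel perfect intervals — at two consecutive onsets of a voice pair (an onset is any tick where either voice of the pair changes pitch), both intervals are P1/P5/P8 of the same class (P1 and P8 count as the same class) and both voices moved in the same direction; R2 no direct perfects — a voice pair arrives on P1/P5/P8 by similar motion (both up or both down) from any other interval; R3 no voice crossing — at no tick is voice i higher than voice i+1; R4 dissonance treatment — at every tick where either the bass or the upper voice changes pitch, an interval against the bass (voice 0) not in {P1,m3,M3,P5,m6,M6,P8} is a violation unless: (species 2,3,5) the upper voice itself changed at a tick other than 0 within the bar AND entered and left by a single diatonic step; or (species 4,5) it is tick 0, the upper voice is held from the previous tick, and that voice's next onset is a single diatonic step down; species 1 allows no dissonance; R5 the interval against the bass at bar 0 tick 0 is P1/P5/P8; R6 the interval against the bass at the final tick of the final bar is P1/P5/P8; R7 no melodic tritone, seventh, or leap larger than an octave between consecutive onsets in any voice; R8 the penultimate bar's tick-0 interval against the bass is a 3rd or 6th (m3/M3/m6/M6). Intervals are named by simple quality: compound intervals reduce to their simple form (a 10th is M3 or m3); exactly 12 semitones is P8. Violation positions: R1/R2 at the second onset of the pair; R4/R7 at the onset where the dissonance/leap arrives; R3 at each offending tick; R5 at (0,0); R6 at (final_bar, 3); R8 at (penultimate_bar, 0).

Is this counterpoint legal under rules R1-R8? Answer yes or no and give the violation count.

No (4 violations)

bar 0: v0=E3 v1=E4 v2=B4 (P5)
bar 1: v0=D3 v1=B3 v2=F4 (m3)
bar 2: v0=F3 v1=A3 v2=C5 (P5)
bar 3: v0=A3 v1=F4 v2=C5 (m3)
bar 4: v0=G3 v1=E4 v2=F4 (m7)
bar 5: v0=F3 v1=D4 v2=A4 (M3)
bar 6: v0=E3 v1=E4 v2=B4 (P5)
  R7 @ bar1.0: B4->F4 leap 6st
  R2 @ bar2.0: D3/F4 m3 -> F3/C5 P5 similar
  R4 @ bar4.0: G3/F4 m7 untreated
  R1 @ bar6.0: D4/A4 P5 -> E4/B4 P5 similar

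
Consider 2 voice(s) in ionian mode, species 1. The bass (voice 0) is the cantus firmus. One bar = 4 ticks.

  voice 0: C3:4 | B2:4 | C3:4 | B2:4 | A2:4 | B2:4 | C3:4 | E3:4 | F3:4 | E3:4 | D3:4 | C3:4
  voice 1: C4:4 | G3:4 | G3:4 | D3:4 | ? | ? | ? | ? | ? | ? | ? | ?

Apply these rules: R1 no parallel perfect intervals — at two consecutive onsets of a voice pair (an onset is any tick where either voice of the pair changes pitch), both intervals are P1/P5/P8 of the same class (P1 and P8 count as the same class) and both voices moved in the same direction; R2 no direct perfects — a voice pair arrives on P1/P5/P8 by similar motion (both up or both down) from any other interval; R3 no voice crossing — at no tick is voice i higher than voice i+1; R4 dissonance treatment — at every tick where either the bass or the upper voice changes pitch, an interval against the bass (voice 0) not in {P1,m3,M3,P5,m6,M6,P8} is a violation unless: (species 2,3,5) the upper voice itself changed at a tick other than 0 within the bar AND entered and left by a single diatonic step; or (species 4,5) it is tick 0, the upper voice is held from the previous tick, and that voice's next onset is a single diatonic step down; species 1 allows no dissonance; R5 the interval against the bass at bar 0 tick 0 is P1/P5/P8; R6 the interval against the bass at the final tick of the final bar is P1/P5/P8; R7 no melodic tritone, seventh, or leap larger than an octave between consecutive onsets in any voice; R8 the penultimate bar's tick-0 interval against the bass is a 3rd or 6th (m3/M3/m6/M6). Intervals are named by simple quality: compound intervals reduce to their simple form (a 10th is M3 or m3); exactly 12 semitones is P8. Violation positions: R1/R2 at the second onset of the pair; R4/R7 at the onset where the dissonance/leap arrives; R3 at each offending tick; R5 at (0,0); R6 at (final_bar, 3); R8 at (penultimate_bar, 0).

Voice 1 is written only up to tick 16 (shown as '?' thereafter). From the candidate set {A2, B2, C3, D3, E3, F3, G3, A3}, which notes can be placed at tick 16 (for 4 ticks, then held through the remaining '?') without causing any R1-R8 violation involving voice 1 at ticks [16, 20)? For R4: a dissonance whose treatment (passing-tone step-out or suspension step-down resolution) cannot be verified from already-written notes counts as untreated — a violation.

{A3, C3, E3, F3}

A2: violates R2
B2: violates R4
C3: legal
D3: violates R4
E3: legal
F3: legal
G3: violates R4
A3: legal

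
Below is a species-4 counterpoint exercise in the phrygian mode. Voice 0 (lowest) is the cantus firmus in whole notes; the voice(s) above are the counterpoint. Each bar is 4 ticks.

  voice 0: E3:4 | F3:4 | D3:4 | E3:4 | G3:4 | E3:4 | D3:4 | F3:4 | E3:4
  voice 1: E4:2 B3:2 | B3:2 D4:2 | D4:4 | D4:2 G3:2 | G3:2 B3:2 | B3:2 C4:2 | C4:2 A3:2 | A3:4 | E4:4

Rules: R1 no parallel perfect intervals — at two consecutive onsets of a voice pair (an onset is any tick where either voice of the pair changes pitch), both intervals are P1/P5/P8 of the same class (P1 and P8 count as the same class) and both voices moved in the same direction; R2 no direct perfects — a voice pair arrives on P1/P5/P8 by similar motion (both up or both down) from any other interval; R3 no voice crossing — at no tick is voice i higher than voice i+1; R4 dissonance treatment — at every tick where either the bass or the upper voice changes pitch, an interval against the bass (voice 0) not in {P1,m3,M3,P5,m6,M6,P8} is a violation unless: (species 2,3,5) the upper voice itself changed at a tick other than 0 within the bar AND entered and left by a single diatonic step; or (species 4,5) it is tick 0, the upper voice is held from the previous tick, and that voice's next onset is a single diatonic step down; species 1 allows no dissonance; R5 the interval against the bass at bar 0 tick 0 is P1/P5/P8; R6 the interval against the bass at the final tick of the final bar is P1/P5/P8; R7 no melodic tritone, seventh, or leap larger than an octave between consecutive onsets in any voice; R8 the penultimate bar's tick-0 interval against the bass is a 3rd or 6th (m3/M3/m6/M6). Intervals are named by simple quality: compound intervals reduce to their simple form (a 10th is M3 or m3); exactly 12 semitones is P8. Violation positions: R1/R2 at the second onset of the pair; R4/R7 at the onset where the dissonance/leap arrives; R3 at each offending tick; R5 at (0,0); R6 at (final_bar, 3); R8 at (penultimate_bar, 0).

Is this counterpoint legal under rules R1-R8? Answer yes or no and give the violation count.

No (3 violations)

bar 0: v0=E3 v1=E4 (P8)
bar 1: v0=F3 v1=B3 (TT)
bar 2: v0=D3 v1=D4 (P8)
bar 3: v0=E3 v1=D4 (m7)
bar 4: v0=G3 v1=G3 (P1)
bar 5: v0=E3 v1=B3 (P5)
bar 6: v0=D3 v1=C4 (m7)
bar 7: v0=F3 v1=A3 (M3)
bar 8: v0=E3 v1=E4 (P8)
  R4 @ bar1.0: F3/B3 TT untreated
  R4 @ bar3.0: E3/D4 m7 untreated
  R4 @ bar6.0: D3/C4 m7 untreated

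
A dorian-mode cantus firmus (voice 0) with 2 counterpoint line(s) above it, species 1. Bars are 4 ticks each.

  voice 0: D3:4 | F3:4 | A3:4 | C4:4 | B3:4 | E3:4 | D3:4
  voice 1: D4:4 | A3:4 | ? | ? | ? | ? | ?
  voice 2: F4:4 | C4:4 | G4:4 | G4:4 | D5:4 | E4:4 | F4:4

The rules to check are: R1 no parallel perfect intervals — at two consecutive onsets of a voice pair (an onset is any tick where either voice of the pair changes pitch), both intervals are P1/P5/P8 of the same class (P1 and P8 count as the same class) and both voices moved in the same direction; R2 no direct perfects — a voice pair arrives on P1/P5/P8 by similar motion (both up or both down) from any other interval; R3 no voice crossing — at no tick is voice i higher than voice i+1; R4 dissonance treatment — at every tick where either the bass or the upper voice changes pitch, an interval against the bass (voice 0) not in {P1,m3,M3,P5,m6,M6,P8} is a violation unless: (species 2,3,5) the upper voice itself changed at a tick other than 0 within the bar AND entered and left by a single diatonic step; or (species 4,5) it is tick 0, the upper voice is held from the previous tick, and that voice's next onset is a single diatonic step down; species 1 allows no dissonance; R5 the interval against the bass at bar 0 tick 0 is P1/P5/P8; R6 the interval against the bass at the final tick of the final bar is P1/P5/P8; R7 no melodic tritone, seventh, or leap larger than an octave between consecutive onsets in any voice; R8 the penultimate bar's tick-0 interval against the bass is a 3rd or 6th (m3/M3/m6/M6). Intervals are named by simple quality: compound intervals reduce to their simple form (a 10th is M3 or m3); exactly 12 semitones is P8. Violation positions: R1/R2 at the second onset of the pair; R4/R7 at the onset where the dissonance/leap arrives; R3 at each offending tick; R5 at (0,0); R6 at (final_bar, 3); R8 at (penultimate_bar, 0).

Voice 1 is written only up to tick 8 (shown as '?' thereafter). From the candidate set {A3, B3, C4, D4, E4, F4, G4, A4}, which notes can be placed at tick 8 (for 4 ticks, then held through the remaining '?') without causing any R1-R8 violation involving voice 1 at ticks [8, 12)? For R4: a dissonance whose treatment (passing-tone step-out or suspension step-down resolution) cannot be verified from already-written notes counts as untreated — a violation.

{A3, F4}

A3: legal
B3: violates R4
C4: violates R2
D4: violates R4
E4: violates R2
F4: legal
G4: violates R2,R4,R7
A4: violates R2,R3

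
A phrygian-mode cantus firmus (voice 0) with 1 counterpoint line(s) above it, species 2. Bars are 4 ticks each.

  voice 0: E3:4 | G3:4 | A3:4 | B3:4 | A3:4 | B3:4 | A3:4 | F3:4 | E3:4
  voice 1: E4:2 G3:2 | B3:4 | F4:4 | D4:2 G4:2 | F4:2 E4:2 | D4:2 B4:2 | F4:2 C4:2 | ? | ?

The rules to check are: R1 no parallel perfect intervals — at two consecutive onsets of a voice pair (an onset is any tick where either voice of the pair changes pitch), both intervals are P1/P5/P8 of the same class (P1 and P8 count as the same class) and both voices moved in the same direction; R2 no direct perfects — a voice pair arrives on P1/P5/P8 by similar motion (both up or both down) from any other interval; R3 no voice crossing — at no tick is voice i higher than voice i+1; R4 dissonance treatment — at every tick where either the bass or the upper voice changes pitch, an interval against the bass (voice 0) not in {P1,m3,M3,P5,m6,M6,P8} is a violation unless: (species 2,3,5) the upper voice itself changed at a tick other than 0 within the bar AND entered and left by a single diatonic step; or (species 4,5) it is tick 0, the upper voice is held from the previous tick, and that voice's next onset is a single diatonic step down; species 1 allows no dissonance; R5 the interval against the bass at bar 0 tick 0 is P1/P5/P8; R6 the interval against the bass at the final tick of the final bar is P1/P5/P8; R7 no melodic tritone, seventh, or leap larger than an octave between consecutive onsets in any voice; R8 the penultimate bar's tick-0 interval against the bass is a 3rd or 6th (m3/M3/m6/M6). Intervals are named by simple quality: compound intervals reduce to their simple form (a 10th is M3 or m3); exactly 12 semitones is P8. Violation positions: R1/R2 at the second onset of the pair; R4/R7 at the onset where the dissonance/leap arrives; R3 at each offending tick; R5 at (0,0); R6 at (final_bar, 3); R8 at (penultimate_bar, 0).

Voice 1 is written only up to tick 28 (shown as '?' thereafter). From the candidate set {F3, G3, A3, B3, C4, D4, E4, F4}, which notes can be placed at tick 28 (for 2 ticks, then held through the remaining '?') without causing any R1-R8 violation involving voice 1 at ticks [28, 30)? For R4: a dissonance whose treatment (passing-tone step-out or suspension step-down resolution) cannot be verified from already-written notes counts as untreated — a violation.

{A3, D4}

F3: violates R2,R8
G3: violates R4,R8
A3: legal
B3: violates R4,R8
C4: violates R8
D4: legal
E4: violates R4,R8
F4: violates R8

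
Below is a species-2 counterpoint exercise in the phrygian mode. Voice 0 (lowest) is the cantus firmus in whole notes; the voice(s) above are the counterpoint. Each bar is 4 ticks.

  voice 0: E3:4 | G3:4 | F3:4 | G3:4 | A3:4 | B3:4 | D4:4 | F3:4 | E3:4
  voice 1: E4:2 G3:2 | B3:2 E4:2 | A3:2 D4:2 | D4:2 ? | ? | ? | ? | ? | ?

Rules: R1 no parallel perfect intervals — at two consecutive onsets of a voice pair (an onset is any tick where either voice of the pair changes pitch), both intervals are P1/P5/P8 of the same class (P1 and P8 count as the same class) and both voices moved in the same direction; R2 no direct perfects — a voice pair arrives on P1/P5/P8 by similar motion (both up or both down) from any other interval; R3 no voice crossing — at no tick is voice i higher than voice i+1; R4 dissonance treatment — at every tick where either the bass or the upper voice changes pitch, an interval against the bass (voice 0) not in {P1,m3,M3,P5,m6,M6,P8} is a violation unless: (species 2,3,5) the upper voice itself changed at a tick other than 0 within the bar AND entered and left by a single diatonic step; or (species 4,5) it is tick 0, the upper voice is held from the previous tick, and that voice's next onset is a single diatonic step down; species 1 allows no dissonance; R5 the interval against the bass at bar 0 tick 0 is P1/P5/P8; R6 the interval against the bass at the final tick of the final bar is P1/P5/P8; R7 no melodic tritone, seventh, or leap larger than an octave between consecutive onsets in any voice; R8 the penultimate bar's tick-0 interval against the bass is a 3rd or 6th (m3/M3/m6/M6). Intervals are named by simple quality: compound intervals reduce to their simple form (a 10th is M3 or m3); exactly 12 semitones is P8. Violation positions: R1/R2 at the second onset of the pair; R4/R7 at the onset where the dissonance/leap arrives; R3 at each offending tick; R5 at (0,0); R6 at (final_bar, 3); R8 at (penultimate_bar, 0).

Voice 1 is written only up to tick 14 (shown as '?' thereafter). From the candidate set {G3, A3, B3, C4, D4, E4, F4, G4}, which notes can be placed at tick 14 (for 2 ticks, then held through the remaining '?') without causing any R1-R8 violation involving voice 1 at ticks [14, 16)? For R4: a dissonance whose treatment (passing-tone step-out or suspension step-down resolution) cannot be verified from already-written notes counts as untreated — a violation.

{B3, D4, E4, G3, G4}

G3: legal
A3: violates R4
B3: legal
C4: violates R4
D4: legal
E4: legal
F4: violates R4
G4: legal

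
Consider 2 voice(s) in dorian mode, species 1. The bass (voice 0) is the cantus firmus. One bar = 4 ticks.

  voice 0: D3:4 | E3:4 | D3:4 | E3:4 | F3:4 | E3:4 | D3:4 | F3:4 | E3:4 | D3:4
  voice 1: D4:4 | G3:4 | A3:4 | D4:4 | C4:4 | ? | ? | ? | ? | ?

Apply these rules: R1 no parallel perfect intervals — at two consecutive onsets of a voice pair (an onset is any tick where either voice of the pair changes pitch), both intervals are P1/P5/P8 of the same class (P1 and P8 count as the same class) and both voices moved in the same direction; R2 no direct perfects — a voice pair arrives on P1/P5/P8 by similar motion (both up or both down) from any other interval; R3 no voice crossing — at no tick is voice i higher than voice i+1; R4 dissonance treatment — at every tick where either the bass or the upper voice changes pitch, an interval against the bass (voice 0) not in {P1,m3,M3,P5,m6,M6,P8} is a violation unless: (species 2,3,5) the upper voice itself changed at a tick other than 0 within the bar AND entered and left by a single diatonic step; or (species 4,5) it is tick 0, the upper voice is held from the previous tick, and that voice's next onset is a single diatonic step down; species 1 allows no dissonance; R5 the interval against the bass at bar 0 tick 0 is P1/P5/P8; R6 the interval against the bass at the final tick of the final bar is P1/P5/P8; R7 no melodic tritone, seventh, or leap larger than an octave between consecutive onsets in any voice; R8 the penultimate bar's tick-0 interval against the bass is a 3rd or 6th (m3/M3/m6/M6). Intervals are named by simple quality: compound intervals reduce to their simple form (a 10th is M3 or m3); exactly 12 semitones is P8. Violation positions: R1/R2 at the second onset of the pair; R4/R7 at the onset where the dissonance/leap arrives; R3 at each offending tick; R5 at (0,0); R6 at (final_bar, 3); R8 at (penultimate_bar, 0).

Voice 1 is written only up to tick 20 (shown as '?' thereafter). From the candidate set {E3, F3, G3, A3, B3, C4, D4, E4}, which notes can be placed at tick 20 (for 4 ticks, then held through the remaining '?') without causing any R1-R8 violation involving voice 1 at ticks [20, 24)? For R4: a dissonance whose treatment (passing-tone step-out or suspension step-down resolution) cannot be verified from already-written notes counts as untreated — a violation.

E3: violates R2
F3: violates R4
G3: legal
A3: violates R4
B3: violates R1
C4: legal
D4: violates R4
E4: legal

{C4, E4, G3}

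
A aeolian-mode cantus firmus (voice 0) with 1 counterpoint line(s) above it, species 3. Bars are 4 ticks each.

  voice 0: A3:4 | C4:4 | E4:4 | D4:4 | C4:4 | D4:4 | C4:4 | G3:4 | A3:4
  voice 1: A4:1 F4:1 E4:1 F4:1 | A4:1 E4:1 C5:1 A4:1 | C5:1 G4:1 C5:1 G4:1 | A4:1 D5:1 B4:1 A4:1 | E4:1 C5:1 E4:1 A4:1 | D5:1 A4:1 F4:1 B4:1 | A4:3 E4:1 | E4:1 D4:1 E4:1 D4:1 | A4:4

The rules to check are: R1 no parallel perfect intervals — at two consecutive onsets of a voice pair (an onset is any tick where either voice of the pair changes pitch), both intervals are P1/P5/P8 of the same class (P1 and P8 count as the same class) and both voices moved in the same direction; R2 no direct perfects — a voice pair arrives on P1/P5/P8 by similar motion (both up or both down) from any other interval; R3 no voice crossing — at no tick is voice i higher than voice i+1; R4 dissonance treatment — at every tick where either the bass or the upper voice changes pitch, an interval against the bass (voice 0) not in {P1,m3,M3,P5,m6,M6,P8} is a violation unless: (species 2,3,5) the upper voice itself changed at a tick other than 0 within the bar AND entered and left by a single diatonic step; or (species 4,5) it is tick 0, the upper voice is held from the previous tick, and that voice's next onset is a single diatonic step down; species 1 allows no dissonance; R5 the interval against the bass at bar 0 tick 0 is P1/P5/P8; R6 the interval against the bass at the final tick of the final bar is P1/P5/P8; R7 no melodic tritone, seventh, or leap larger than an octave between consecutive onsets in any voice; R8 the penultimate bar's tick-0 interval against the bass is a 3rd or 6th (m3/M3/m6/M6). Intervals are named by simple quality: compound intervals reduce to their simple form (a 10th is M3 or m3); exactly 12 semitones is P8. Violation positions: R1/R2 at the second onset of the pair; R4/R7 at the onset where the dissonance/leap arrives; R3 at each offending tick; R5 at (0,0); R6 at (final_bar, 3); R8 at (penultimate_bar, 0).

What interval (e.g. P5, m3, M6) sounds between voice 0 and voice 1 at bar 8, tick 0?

P8

voice 0=A3 voice 1=A4 -> P8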